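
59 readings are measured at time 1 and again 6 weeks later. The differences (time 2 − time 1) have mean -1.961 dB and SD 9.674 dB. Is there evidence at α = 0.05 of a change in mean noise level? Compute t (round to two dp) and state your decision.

t = -1.56; fail to reject H0

H0: μ_d = 0; H1: μ_d ≠ 0 (paired t-test on the differences, two-sided).
t = d̄/(s_d/√n) = -1.961/(9.674/√59) = -1.56
df = n − 1 = 58
Two-sided p-value ≈ 0.125
Since p ≈ 0.125 > α = 0.05, fail to reject H0; the evidence is not statistically significant.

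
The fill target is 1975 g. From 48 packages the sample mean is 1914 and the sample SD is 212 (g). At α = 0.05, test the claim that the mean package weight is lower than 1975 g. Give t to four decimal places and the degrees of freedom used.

t = -1.9935, df = 47

H0: μ = 1975; H1: μ < 1975 (one-sample t-test, left-tailed).
t = (x̄ − μ₀)/(s/√n) = (1914 − 1975)/(212/√48) = -1.9935
df = n − 1 = 47
p-value = P(T ≤ -1.9935) ≈ 0.0260
Since p ≈ 0.0260 < α = 0.05, reject H0; the data support H1.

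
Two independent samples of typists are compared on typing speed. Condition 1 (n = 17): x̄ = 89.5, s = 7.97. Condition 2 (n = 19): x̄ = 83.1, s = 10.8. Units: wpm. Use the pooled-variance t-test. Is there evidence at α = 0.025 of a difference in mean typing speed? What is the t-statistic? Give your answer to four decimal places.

Let group 1 = condition 1, group 2 = condition 2. H0: μ_1 = μ_2; H1: μ_1 ≠ μ_2 (two-sample pooled-variance t-test, two-sided).
s_p² = [(17−1)·7.97² + (19−1)·10.8²]/(17+19−2) = 91.6428
t = (89.5 − 83.1)/√[91.6428·(1/17 + 1/19)] = 2.0025
df = n₁ + n₂ − 2 = 34
Two-sided p-value ≈ 0.053
Since p ≈ 0.053 > α = 0.025, fail to reject H0; the data do not provide sufficient evidence against H0.

2.0025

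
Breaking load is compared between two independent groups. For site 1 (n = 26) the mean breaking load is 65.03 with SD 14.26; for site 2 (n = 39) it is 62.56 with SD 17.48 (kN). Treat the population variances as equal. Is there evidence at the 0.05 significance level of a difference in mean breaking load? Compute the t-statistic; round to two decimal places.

0.60

Let group 1 = site 1, group 2 = site 2. H0: μ_1 = μ_2; H1: μ_1 ≠ μ_2 (two-sample pooled-variance t-test, two-sided).
s_p² = [(26−1)·14.26² + (39−1)·17.48²]/(26+39−2) = 264.994
t = (65.03 − 62.56)/√[264.994·(1/26 + 1/39)] = 0.60
df = n₁ + n₂ − 2 = 63
Two-sided p-value ≈ 0.551
Since p ≈ 0.551 > α = 0.05, fail to reject H0; the data do not provide sufficient evidence against H0.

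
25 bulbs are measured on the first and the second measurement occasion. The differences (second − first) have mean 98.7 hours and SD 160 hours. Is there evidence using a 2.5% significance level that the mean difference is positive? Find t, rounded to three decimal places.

H0: μ_d = 0; H1: μ_d > 0 (paired t-test on the differences, right-tailed).
t = d̄/(s_d/√n) = 98.7/(160/√25) = 3.084
df = n − 1 = 24
p-value = P(T ≥ 3.084) ≈ 0.003
Since p ≈ 0.003 < α = 0.025, reject H0; the evidence is statistically significant.

3.084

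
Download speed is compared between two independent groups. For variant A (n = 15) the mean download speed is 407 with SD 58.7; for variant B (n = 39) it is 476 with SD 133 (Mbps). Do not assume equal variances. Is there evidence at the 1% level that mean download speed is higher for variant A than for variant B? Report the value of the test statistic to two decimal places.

-2.64

Let group 1 = variant A, group 2 = variant B. H0: μ_1 = μ_2; H1: μ_1 > μ_2 (Welch's two-sample t-test, right-tailed).
t = (x̄_1 − x̄_2)/√(s_1²/n_1 + s_2²/n_2) = (407 − 476)/√(58.7²/15 + 133²/39) = -2.64
Welch–Satterthwaite df ≈ 50.84
p-value = P(T ≥ -2.64) ≈ 0.9945
Since p ≈ 0.9945 > α = 0.01, fail to reject H0; the evidence is not statistically significant.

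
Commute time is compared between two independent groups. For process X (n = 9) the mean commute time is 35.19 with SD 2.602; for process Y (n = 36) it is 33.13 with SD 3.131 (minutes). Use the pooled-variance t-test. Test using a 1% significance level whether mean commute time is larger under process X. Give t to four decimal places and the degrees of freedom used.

t = 1.8185, df = 43

Let group 1 = process X, group 2 = process Y. H0: μ_1 = μ_2; H1: μ_1 > μ_2 (two-sample pooled-variance t-test, right-tailed).
s_p² = [(9−1)·2.602² + (36−1)·3.131²]/(9+36−2) = 9.23893
t = (35.19 − 33.13)/√[9.23893·(1/9 + 1/36)] = 1.8185
df = n₁ + n₂ − 2 = 43
p-value = P(T ≥ 1.8185) ≈ 0.038
Since p ≈ 0.038 > α = 0.01, fail to reject H0; the data do not provide sufficient evidence against H0.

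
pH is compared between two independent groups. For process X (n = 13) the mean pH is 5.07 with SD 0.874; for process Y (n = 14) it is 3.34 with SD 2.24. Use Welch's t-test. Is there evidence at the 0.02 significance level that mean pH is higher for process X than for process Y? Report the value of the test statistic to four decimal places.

Let group 1 = process X, group 2 = process Y. H0: μ_1 = μ_2; H1: μ_1 > μ_2 (Welch's two-sample t-test, right-tailed).
t = (x̄_1 − x̄_2)/√(s_1²/n_1 + s_2²/n_2) = (5.07 − 3.34)/√(0.874²/13 + 2.24²/14) = 2.6785
Welch–Satterthwaite df ≈ 17.11
p-value = P(T ≥ 2.6785) ≈ 0.008
Since p ≈ 0.008 < α = 0.02, reject H0; the data support H1.

2.6785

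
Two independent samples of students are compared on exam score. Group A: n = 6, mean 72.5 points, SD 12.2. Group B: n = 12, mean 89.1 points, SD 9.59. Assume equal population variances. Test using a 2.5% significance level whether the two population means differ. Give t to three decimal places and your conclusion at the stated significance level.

t = -3.169; reject H0

Let group 1 = group A, group 2 = group B. H0: μ_1 = μ_2; H1: μ_1 ≠ μ_2 (two-sample pooled-variance t-test, two-sided).
s_p² = [(6−1)·12.2² + (12−1)·9.59²]/(6+12−2) = 109.741
t = (72.5 − 89.1)/√[109.741·(1/6 + 1/12)] = -3.169
df = n₁ + n₂ − 2 = 16
Two-sided p-value ≈ 0.006
Since p ≈ 0.006 < α = 0.025, reject H0; the data support H1.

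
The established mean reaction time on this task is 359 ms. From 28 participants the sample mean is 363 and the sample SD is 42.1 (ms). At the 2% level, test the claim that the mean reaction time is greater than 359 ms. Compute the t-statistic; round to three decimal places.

0.503

H0: μ = 359; H1: μ > 359 (one-sample t-test, right-tailed).
t = (x̄ − μ₀)/(s/√n) = (363 − 359)/(42.1/√28) = 0.503
df = n − 1 = 27
p-value = P(T ≥ 0.503) ≈ 0.3096
Since p ≈ 0.3096 > α = 0.02, fail to reject H0; the evidence is not statistically significant.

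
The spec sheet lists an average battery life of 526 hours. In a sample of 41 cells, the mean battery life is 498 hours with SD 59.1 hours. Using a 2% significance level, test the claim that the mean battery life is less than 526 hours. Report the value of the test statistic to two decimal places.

-3.03

H0: μ = 526; H1: μ < 526 (one-sample t-test, left-tailed).
t = (x̄ − μ₀)/(s/√n) = (498 − 526)/(59.1/√41) = -3.03
df = n − 1 = 40
p-value = P(T ≤ -3.03) ≈ 0.002
Since p ≈ 0.002 < α = 0.02, reject H0; the data support H1.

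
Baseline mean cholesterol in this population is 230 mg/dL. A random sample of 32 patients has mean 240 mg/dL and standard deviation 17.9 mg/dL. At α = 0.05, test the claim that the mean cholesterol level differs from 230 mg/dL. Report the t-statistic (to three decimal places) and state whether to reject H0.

H0: μ = 230; H1: μ ≠ 230 (one-sample t-test, two-sided).
t = (x̄ − μ₀)/(s/√n) = (240 − 230)/(17.9/√32) = 3.160
df = n − 1 = 31
Two-sided p-value ≈ 0.004
Since p ≈ 0.004 < α = 0.05, reject H0; the evidence is statistically significant.

t = 3.160; reject H0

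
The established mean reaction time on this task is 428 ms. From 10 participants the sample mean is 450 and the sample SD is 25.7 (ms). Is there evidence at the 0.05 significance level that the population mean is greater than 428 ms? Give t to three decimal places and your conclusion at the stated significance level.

H0: μ = 428; H1: μ > 428 (one-sample t-test, right-tailed).
t = (x̄ − μ₀)/(s/√n) = (450 − 428)/(25.7/√10) = 2.707
df = n − 1 = 9
p-value = P(T ≥ 2.707) ≈ 0.012
Since p ≈ 0.012 < α = 0.05, reject H0; the data support H1.

t = 2.707; reject H0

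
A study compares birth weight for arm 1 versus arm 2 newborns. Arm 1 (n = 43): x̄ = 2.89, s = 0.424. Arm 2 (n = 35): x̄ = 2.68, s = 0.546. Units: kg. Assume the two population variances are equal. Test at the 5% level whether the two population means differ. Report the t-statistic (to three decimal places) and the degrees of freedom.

Let group 1 = arm 1, group 2 = arm 2. H0: μ_1 = μ_2; H1: μ_1 ≠ μ_2 (two-sample pooled-variance t-test, two-sided).
s_p² = [(43−1)·0.424² + (35−1)·0.546²]/(43+35−2) = 0.232718
t = (2.89 − 2.68)/√[0.232718·(1/43 + 1/35)] = 1.912
df = n₁ + n₂ − 2 = 76
Two-sided p-value ≈ 0.060
Since p ≈ 0.060 > α = 0.05, fail to reject H0; the evidence is not statistically significant.

t = 1.912, df = 76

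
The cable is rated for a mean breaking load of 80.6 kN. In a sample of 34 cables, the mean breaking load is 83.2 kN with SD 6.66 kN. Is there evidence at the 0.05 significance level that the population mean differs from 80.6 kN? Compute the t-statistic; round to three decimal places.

H0: μ = 80.6; H1: μ ≠ 80.6 (one-sample t-test, two-sided).
t = (x̄ − μ₀)/(s/√n) = (83.2 − 80.6)/(6.66/√34) = 2.276
df = n − 1 = 33
Two-sided p-value ≈ 0.0294
Since p ≈ 0.0294 < α = 0.05, reject H0; the data support H1.

2.276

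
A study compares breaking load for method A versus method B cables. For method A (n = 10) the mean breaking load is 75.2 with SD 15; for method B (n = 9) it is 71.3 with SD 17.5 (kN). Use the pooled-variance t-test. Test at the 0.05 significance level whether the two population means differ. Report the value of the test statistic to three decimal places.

0.523

Let group 1 = method A, group 2 = method B. H0: μ_1 = μ_2; H1: μ_1 ≠ μ_2 (two-sample pooled-variance t-test, two-sided).
s_p² = [(10−1)·15² + (9−1)·17.5²]/(10+9−2) = 263.235
t = (75.2 − 71.3)/√[263.235·(1/10 + 1/9)] = 0.523
df = n₁ + n₂ − 2 = 17
Two-sided p-value ≈ 0.608
Since p ≈ 0.608 > α = 0.05, fail to reject H0; the evidence is not statistically significant.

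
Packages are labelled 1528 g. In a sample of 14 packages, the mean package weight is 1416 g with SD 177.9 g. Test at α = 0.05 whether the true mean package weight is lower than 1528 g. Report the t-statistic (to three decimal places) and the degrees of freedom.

H0: μ = 1528; H1: μ < 1528 (one-sample t-test, left-tailed).
t = (x̄ − μ₀)/(s/√n) = (1416 − 1528)/(177.9/√14) = -2.356
df = n − 1 = 13
p-value = P(T ≤ -2.356) ≈ 0.0174
Since p ≈ 0.0174 < α = 0.05, reject H0; the evidence is statistically significant.

t = -2.356, df = 13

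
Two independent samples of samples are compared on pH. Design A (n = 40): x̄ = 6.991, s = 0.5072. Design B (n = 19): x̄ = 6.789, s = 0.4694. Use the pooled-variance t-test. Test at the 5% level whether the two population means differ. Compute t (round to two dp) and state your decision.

t = 1.46; fail to reject H0

Let group 1 = design A, group 2 = design B. H0: μ_1 = μ_2; H1: μ_1 ≠ μ_2 (two-sample pooled-variance t-test, two-sided).
s_p² = [(40−1)·0.5072² + (19−1)·0.4694²]/(40+19−2) = 0.245594
t = (6.991 − 6.789)/√[0.245594·(1/40 + 1/19)] = 1.46
df = n₁ + n₂ − 2 = 57
Two-sided p-value ≈ 0.1490
Since p ≈ 0.1490 > α = 0.05, fail to reject H0; the data do not provide sufficient evidence against H0.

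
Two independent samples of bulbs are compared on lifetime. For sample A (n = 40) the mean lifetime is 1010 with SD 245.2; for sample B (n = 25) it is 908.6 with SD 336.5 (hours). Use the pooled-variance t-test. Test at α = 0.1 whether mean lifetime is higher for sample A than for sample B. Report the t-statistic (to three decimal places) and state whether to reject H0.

t = 1.403; reject H0

Let group 1 = sample A, group 2 = sample B. H0: μ_1 = μ_2; H1: μ_1 > μ_2 (two-sample pooled-variance t-test, right-tailed).
s_p² = [(40−1)·245.2² + (25−1)·336.5²]/(40+25−2) = 80355.1
t = (1010 − 908.6)/√[80355.1·(1/40 + 1/25)] = 1.403
df = n₁ + n₂ − 2 = 63
p-value = P(T ≥ 1.403) ≈ 0.0828
Since p ≈ 0.0828 < α = 0.1, reject H0; the evidence is statistically significant.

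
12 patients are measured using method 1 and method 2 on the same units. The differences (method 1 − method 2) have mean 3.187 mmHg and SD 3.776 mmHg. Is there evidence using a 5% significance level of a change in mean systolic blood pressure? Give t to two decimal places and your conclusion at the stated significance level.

H0: μ_d = 0; H1: μ_d ≠ 0 (paired t-test on the differences, two-sided).
t = d̄/(s_d/√n) = 3.187/(3.776/√12) = 2.92
df = n − 1 = 11
Two-sided p-value ≈ 0.014
Since p ≈ 0.014 < α = 0.05, reject H0; the data support H1.

t = 2.92; reject H0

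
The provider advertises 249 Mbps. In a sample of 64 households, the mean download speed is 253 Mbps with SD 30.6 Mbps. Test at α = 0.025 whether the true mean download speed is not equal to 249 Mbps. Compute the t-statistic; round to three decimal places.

1.046

H0: μ = 249; H1: μ ≠ 249 (one-sample t-test, two-sided).
t = (x̄ − μ₀)/(s/√n) = (253 − 249)/(30.6/√64) = 1.046
df = n − 1 = 63
Two-sided p-value ≈ 0.300
Since p ≈ 0.300 > α = 0.025, fail to reject H0; the data do not provide sufficient evidence against H0.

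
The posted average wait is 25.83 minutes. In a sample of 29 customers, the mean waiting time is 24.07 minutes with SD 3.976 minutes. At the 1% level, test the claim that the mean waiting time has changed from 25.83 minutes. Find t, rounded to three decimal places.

-2.384

H0: μ = 25.83; H1: μ ≠ 25.83 (one-sample t-test, two-sided).
t = (x̄ − μ₀)/(s/√n) = (24.07 − 25.83)/(3.976/√29) = -2.384
df = n − 1 = 28
Two-sided p-value ≈ 0.0242
Since p ≈ 0.0242 > α = 0.01, fail to reject H0; the evidence is not statistically significant.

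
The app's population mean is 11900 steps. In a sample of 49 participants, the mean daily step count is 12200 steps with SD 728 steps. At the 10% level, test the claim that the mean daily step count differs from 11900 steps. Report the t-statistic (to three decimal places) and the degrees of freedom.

t = 2.885, df = 48

H0: μ = 11900; H1: μ ≠ 11900 (one-sample t-test, two-sided).
t = (x̄ − μ₀)/(s/√n) = (12200 − 11900)/(728/√49) = 2.885
df = n − 1 = 48
Two-sided p-value ≈ 0.006
Since p ≈ 0.006 < α = 0.1, reject H0; the data support H1.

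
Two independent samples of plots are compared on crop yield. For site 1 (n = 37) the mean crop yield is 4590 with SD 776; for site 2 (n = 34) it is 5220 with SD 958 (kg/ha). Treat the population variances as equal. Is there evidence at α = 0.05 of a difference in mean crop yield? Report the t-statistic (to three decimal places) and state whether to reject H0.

Let group 1 = site 1, group 2 = site 2. H0: μ_1 = μ_2; H1: μ_1 ≠ μ_2 (two-sample pooled-variance t-test, two-sided).
s_p² = [(37−1)·776² + (34−1)·958²]/(37+34−2) = 753109
t = (4590 − 5220)/√[753109·(1/37 + 1/34)] = -3.056
df = n₁ + n₂ − 2 = 69
Two-sided p-value ≈ 0.003
Since p ≈ 0.003 < α = 0.05, reject H0; the evidence is statistically significant.

t = -3.056; reject H0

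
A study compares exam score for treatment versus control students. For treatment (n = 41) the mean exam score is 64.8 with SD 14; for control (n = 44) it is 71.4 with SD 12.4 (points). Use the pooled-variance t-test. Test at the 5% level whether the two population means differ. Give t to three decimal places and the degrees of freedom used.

t = -2.304, df = 83

Let group 1 = treatment, group 2 = control. H0: μ_1 = μ_2; H1: μ_1 ≠ μ_2 (two-sample pooled-variance t-test, two-sided).
s_p² = [(41−1)·14² + (44−1)·12.4²]/(41+44−2) = 174.117
t = (64.8 − 71.4)/√[174.117·(1/41 + 1/44)] = -2.304
df = n₁ + n₂ − 2 = 83
Two-sided p-value ≈ 0.024
Since p ≈ 0.024 < α = 0.05, reject H0; the evidence is statistically significant.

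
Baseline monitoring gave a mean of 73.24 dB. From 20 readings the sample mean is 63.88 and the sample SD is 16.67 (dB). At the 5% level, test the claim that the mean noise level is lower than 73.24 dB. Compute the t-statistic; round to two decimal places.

H0: μ = 73.24; H1: μ < 73.24 (one-sample t-test, left-tailed).
t = (x̄ − μ₀)/(s/√n) = (63.88 − 73.24)/(16.67/√20) = -2.51
df = n − 1 = 19
p-value = P(T ≤ -2.51) ≈ 0.011
Since p ≈ 0.011 < α = 0.05, reject H0; the evidence is statistically significant.

-2.51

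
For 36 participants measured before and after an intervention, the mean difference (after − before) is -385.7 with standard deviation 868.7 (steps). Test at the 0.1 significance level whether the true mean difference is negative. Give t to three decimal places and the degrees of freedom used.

t = -2.664, df = 35

H0: μ_d = 0; H1: μ_d < 0 (paired t-test on the differences, left-tailed).
t = d̄/(s_d/√n) = -385.7/(868.7/√36) = -2.664
df = n − 1 = 35
p-value = P(T ≤ -2.664) ≈ 0.006
Since p ≈ 0.006 < α = 0.1, reject H0; the data support H1.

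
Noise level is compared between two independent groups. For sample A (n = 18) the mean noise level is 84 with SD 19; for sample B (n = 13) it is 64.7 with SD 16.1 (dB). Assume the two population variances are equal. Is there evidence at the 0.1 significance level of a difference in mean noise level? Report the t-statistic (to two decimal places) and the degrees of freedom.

Let group 1 = sample A, group 2 = sample B. H0: μ_1 = μ_2; H1: μ_1 ≠ μ_2 (two-sample pooled-variance t-test, two-sided).
s_p² = [(18−1)·19² + (13−1)·16.1²]/(18+13−2) = 318.88
t = (84 − 64.7)/√[318.88·(1/18 + 1/13)] = 2.97
df = n₁ + n₂ − 2 = 29
Two-sided p-value ≈ 0.0059
Since p ≈ 0.0059 < α = 0.1, reject H0; the evidence is statistically significant.

t = 2.97, df = 29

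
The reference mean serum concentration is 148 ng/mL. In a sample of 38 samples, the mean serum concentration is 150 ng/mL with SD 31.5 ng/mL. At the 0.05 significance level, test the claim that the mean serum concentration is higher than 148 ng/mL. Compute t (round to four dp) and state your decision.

t = 0.3914; fail to reject H0

H0: μ = 148; H1: μ > 148 (one-sample t-test, right-tailed).
t = (x̄ − μ₀)/(s/√n) = (150 − 148)/(31.5/√38) = 0.3914
df = n − 1 = 37
p-value = P(T ≥ 0.3914) ≈ 0.3489
Since p ≈ 0.3489 > α = 0.05, fail to reject H0; the data do not provide sufficient evidence against H0.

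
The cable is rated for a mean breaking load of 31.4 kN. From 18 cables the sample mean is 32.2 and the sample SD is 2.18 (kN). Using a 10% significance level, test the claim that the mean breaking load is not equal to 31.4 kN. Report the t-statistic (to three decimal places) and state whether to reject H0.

t = 1.557; fail to reject H0

H0: μ = 31.4; H1: μ ≠ 31.4 (one-sample t-test, two-sided).
t = (x̄ − μ₀)/(s/√n) = (32.2 − 31.4)/(2.18/√18) = 1.557
df = n − 1 = 17
Two-sided p-value ≈ 0.1379
Since p ≈ 0.1379 > α = 0.1, fail to reject H0; the data do not provide sufficient evidence against H0.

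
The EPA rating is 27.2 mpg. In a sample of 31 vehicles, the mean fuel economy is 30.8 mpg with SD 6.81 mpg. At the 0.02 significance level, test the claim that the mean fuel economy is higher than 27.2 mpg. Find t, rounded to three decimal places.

2.943

H0: μ = 27.2; H1: μ > 27.2 (one-sample t-test, right-tailed).
t = (x̄ − μ₀)/(s/√n) = (30.8 − 27.2)/(6.81/√31) = 2.943
df = n − 1 = 30
p-value = P(T ≥ 2.943) ≈ 0.0031
Since p ≈ 0.0031 < α = 0.02, reject H0; the evidence is statistically significant.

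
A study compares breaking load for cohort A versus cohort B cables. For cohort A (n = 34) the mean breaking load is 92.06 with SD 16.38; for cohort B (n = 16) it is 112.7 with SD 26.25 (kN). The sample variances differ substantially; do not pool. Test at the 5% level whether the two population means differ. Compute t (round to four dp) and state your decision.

Let group 1 = cohort A, group 2 = cohort B. H0: μ_1 = μ_2; H1: μ_1 ≠ μ_2 (Welch's two-sample t-test, two-sided).
t = (x̄_1 − x̄_2)/√(s_1²/n_1 + s_2²/n_2) = (92.06 − 112.7)/√(16.38²/34 + 26.25²/16) = -2.8914
Welch–Satterthwaite df ≈ 20.69
Two-sided p-value ≈ 0.0088
Since p ≈ 0.0088 < α = 0.05, reject H0; the evidence is statistically significant.

t = -2.8914; reject H0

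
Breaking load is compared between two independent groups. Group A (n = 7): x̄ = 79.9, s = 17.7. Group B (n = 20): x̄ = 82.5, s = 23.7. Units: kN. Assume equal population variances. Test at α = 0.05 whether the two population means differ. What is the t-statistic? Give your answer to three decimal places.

-0.264

Let group 1 = group A, group 2 = group B. H0: μ_1 = μ_2; H1: μ_1 ≠ μ_2 (two-sample pooled-variance t-test, two-sided).
s_p² = [(7−1)·17.7² + (20−1)·23.7²]/(7+20−2) = 502.074
t = (79.9 − 82.5)/√[502.074·(1/7 + 1/20)] = -0.264
df = n₁ + n₂ − 2 = 25
Two-sided p-value ≈ 0.7938
Since p ≈ 0.7938 > α = 0.05, fail to reject H0; the evidence is not statistically significant.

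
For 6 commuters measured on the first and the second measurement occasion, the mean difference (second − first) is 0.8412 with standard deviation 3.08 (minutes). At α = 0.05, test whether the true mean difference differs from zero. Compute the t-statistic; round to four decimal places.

0.6690

H0: μ_d = 0; H1: μ_d ≠ 0 (paired t-test on the differences, two-sided).
t = d̄/(s_d/√n) = 0.8412/(3.08/√6) = 0.6690
df = n − 1 = 5
Two-sided p-value ≈ 0.5331
Since p ≈ 0.5331 > α = 0.05, fail to reject H0; the evidence is not statistically significant.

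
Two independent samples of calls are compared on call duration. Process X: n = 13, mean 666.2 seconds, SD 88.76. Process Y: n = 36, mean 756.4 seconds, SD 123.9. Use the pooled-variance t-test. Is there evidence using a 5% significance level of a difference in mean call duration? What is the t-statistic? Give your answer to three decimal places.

Let group 1 = process X, group 2 = process Y. H0: μ_1 = μ_2; H1: μ_1 ≠ μ_2 (two-sample pooled-variance t-test, two-sided).
s_p² = [(13−1)·88.76² + (36−1)·123.9²]/(13+36−2) = 13443.2
t = (666.2 − 756.4)/√[13443.2·(1/13 + 1/36)] = -2.404
df = n₁ + n₂ − 2 = 47
Two-sided p-value ≈ 0.020
Since p ≈ 0.020 < α = 0.05, reject H0; the evidence is statistically significant.

-2.404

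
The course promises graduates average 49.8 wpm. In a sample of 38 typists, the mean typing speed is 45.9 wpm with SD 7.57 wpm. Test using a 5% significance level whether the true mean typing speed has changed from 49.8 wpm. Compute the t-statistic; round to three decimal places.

-3.176

H0: μ = 49.8; H1: μ ≠ 49.8 (one-sample t-test, two-sided).
t = (x̄ − μ₀)/(s/√n) = (45.9 − 49.8)/(7.57/√38) = -3.176
df = n − 1 = 37
Two-sided p-value ≈ 0.003
Since p ≈ 0.003 < α = 0.05, reject H0; the data support H1.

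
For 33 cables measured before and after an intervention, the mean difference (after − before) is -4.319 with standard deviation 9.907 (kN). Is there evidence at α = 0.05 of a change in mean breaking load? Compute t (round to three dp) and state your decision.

H0: μ_d = 0; H1: μ_d ≠ 0 (paired t-test on the differences, two-sided).
t = d̄/(s_d/√n) = -4.319/(9.907/√33) = -2.504
df = n − 1 = 32
Two-sided p-value ≈ 0.018
Since p ≈ 0.018 < α = 0.05, reject H0; the data support H1.

t = -2.504; reject H0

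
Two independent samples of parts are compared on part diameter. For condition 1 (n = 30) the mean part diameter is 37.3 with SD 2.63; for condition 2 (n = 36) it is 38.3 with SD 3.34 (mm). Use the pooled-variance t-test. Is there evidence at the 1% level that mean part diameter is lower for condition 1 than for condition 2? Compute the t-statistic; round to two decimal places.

-1.33

Let group 1 = condition 1, group 2 = condition 2. H0: μ_1 = μ_2; H1: μ_1 < μ_2 (two-sample pooled-variance t-test, left-tailed).
s_p² = [(30−1)·2.63² + (36−1)·3.34²]/(30+36−2) = 9.23494
t = (37.3 − 38.3)/√[9.23494·(1/30 + 1/36)] = -1.33
df = n₁ + n₂ − 2 = 64
p-value = P(T ≤ -1.33) ≈ 0.094
Since p ≈ 0.094 > α = 0.01, fail to reject H0; the evidence is not statistically significant.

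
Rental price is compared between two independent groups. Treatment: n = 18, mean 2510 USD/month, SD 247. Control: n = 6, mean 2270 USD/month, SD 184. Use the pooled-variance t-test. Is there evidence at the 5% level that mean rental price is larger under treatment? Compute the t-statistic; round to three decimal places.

2.174

Let group 1 = treatment, group 2 = control. H0: μ_1 = μ_2; H1: μ_1 > μ_2 (two-sample pooled-variance t-test, right-tailed).
s_p² = [(18−1)·247² + (6−1)·184²]/(18+6−2) = 54837.9
t = (2510 − 2270)/√[54837.9·(1/18 + 1/6)] = 2.174
df = n₁ + n₂ − 2 = 22
p-value = P(T ≥ 2.174) ≈ 0.0204
Since p ≈ 0.0204 < α = 0.05, reject H0; the evidence is statistically significant.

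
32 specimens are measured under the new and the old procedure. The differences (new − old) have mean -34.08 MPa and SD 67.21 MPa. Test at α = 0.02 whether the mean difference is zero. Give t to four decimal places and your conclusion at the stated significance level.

t = -2.8684; reject H0

H0: μ_d = 0; H1: μ_d ≠ 0 (paired t-test on the differences, two-sided).
t = d̄/(s_d/√n) = -34.08/(67.21/√32) = -2.8684
df = n − 1 = 31
Two-sided p-value ≈ 0.007
Since p ≈ 0.007 < α = 0.02, reject H0; the data support H1.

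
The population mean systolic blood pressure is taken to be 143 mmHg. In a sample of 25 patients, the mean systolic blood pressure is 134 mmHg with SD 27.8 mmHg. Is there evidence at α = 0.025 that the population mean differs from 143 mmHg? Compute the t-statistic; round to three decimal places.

H0: μ = 143; H1: μ ≠ 143 (one-sample t-test, two-sided).
t = (x̄ − μ₀)/(s/√n) = (134 − 143)/(27.8/√25) = -1.619
df = n − 1 = 24
Two-sided p-value ≈ 0.1186
Since p ≈ 0.1186 > α = 0.025, fail to reject H0; the evidence is not statistically significant.

-1.619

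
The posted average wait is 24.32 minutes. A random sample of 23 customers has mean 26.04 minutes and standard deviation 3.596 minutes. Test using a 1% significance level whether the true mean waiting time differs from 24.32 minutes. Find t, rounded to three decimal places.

H0: μ = 24.32; H1: μ ≠ 24.32 (one-sample t-test, two-sided).
t = (x̄ − μ₀)/(s/√n) = (26.04 − 24.32)/(3.596/√23) = 2.294
df = n − 1 = 22
Two-sided p-value ≈ 0.0317
Since p ≈ 0.0317 > α = 0.01, fail to reject H0; the evidence is not statistically significant.

2.294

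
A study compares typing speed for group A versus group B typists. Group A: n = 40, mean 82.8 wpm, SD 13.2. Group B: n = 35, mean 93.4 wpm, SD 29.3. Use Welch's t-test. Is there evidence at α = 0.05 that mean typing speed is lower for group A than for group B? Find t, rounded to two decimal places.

Let group 1 = group A, group 2 = group B. H0: μ_1 = μ_2; H1: μ_1 < μ_2 (Welch's two-sample t-test, left-tailed).
t = (x̄_1 − x̄_2)/√(s_1²/n_1 + s_2²/n_2) = (82.8 − 93.4)/√(13.2²/40 + 29.3²/35) = -1.97
Welch–Satterthwaite df ≈ 45.89
p-value = P(T ≤ -1.97) ≈ 0.027
Since p ≈ 0.027 < α = 0.05, reject H0; the evidence is statistically significant.

-1.97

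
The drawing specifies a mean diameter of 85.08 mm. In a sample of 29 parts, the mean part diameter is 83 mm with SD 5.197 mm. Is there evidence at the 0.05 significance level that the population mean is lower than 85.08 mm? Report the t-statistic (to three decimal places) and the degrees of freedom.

H0: μ = 85.08; H1: μ < 85.08 (one-sample t-test, left-tailed).
t = (x̄ − μ₀)/(s/√n) = (83 − 85.08)/(5.197/√29) = -2.155
df = n − 1 = 28
p-value = P(T ≤ -2.155) ≈ 0.0199
Since p ≈ 0.0199 < α = 0.05, reject H0; the data support H1.

t = -2.155, df = 28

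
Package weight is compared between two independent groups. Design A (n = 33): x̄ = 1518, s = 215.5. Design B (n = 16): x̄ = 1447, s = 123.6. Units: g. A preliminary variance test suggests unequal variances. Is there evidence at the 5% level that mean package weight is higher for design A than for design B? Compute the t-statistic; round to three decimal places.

Let group 1 = design A, group 2 = design B. H0: μ_1 = μ_2; H1: μ_1 > μ_2 (Welch's two-sample t-test, right-tailed).
t = (x̄_1 − x̄_2)/√(s_1²/n_1 + s_2²/n_2) = (1518 − 1447)/√(215.5²/33 + 123.6²/16) = 1.461
Welch–Satterthwaite df ≈ 45.49
p-value = P(T ≥ 1.461) ≈ 0.0755
Since p ≈ 0.0755 > α = 0.05, fail to reject H0; the evidence is not statistically significant.

1.461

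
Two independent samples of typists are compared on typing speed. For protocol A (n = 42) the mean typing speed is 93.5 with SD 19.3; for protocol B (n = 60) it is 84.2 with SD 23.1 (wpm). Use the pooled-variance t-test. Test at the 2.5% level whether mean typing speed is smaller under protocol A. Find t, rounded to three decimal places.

Let group 1 = protocol A, group 2 = protocol B. H0: μ_1 = μ_2; H1: μ_1 < μ_2 (two-sample pooled-variance t-test, left-tailed).
s_p² = [(42−1)·19.3² + (60−1)·23.1²]/(42+60−2) = 467.551
t = (93.5 − 84.2)/√[467.551·(1/42 + 1/60)] = 2.138
df = n₁ + n₂ − 2 = 100
p-value = P(T ≤ 2.138) ≈ 0.9825
Since p ≈ 0.9825 > α = 0.025, fail to reject H0; the data do not provide sufficient evidence against H0.

2.138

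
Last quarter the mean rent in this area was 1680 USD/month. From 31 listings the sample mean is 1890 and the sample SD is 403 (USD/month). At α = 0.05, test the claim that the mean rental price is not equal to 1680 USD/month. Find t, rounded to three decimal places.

2.901

H0: μ = 1680; H1: μ ≠ 1680 (one-sample t-test, two-sided).
t = (x̄ − μ₀)/(s/√n) = (1890 − 1680)/(403/√31) = 2.901
df = n − 1 = 30
Two-sided p-value ≈ 0.007
Since p ≈ 0.007 < α = 0.05, reject H0; the data support H1.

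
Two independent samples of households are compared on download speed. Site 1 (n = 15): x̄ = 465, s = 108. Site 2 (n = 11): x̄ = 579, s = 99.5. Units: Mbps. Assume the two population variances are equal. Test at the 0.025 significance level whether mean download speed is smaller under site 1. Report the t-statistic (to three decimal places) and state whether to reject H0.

Let group 1 = site 1, group 2 = site 2. H0: μ_1 = μ_2; H1: μ_1 < μ_2 (two-sample pooled-variance t-test, left-tailed).
s_p² = [(15−1)·108² + (11−1)·99.5²]/(15+11−2) = 10929.1
t = (465 − 579)/√[10929.1·(1/15 + 1/11)] = -2.747
df = n₁ + n₂ − 2 = 24
p-value = P(T ≤ -2.747) ≈ 0.006
Since p ≈ 0.006 < α = 0.025, reject H0; the data support H1.

t = -2.747; reject H0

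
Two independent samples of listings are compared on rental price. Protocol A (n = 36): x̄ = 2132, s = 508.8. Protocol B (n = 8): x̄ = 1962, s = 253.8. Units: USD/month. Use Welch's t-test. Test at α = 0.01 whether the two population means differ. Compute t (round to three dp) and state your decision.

Let group 1 = protocol A, group 2 = protocol B. H0: μ_1 = μ_2; H1: μ_1 ≠ μ_2 (Welch's two-sample t-test, two-sided).
t = (x̄_1 − x̄_2)/√(s_1²/n_1 + s_2²/n_2) = (2132 − 1962)/√(508.8²/36 + 253.8²/8) = 1.377
Welch–Satterthwaite df ≈ 21.64
Two-sided p-value ≈ 0.1826
Since p ≈ 0.1826 > α = 0.01, fail to reject H0; the data do not provide sufficient evidence against H0.

t = 1.377; fail to reject H0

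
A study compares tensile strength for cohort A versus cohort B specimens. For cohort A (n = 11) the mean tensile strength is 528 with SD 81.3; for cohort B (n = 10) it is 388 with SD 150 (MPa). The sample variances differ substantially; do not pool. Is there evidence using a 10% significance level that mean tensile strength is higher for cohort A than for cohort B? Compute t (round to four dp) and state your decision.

t = 2.6220; reject H0

Let group 1 = cohort A, group 2 = cohort B. H0: μ_1 = μ_2; H1: μ_1 > μ_2 (Welch's two-sample t-test, right-tailed).
t = (x̄_1 − x̄_2)/√(s_1²/n_1 + s_2²/n_2) = (528 − 388)/√(81.3²/11 + 150²/10) = 2.6220
Welch–Satterthwaite df ≈ 13.58
p-value = P(T ≥ 2.6220) ≈ 0.0103
Since p ≈ 0.0103 < α = 0.1, reject H0; the data support H1.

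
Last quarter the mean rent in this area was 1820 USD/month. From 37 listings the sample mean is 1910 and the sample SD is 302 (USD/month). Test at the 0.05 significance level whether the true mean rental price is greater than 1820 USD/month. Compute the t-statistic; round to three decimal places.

1.813

H0: μ = 1820; H1: μ > 1820 (one-sample t-test, right-tailed).
t = (x̄ − μ₀)/(s/√n) = (1910 − 1820)/(302/√37) = 1.813
df = n − 1 = 36
p-value = P(T ≥ 1.813) ≈ 0.0391
Since p ≈ 0.0391 < α = 0.05, reject H0; the evidence is statistically significant.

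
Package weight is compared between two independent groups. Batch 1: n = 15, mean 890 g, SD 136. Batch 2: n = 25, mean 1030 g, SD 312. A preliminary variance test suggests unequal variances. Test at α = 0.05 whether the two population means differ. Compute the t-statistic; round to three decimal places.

Let group 1 = batch 1, group 2 = batch 2. H0: μ_1 = μ_2; H1: μ_1 ≠ μ_2 (Welch's two-sample t-test, two-sided).
t = (x̄_1 − x̄_2)/√(s_1²/n_1 + s_2²/n_2) = (890 − 1030)/√(136²/15 + 312²/25) = -1.955
Welch–Satterthwaite df ≈ 35.50
Two-sided p-value ≈ 0.0585
Since p ≈ 0.0585 > α = 0.05, fail to reject H0; the data do not provide sufficient evidence against H0.

-1.955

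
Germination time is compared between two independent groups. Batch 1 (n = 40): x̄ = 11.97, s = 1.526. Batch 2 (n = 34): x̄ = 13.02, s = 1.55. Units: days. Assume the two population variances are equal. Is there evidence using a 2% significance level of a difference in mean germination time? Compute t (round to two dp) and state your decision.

Let group 1 = batch 1, group 2 = batch 2. H0: μ_1 = μ_2; H1: μ_1 ≠ μ_2 (two-sample pooled-variance t-test, two-sided).
s_p² = [(40−1)·1.526² + (34−1)·1.55²]/(40+34−2) = 2.36251
t = (11.97 − 13.02)/√[2.36251·(1/40 + 1/34)] = -2.93
df = n₁ + n₂ − 2 = 72
Two-sided p-value ≈ 0.005
Since p ≈ 0.005 < α = 0.02, reject H0; the evidence is statistically significant.

t = -2.93; reject H0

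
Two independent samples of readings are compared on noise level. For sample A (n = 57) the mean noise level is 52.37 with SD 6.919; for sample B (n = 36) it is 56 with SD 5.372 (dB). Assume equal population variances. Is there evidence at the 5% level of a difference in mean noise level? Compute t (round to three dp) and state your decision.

t = -2.677; reject H0

Let group 1 = sample A, group 2 = sample B. H0: μ_1 = μ_2; H1: μ_1 ≠ μ_2 (two-sample pooled-variance t-test, two-sided).
s_p² = [(57−1)·6.919² + (36−1)·5.372²]/(57+36−2) = 40.5594
t = (52.37 − 56)/√[40.5594·(1/57 + 1/36)] = -2.677
df = n₁ + n₂ − 2 = 91
Two-sided p-value ≈ 0.0088
Since p ≈ 0.0088 < α = 0.05, reject H0; the data support H1.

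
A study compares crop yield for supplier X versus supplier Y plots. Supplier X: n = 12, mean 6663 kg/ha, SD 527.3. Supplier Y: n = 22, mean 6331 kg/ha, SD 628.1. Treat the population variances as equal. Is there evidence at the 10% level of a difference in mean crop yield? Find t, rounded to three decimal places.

1.554

Let group 1 = supplier X, group 2 = supplier Y. H0: μ_1 = μ_2; H1: μ_1 ≠ μ_2 (two-sample pooled-variance t-test, two-sided).
s_p² = [(12−1)·527.3² + (22−1)·628.1²]/(12+22−2) = 354475
t = (6663 − 6331)/√[354475·(1/12 + 1/22)] = 1.554
df = n₁ + n₂ − 2 = 32
Two-sided p-value ≈ 0.130
Since p ≈ 0.130 > α = 0.1, fail to reject H0; the evidence is not statistically significant.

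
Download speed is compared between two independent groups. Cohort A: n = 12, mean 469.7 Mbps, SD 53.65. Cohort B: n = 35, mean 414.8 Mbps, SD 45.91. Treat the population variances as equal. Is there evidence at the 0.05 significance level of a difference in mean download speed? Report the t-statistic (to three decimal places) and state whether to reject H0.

Let group 1 = cohort A, group 2 = cohort B. H0: μ_1 = μ_2; H1: μ_1 ≠ μ_2 (two-sample pooled-variance t-test, two-sided).
s_p² = [(12−1)·53.65² + (35−1)·45.91²]/(12+35−2) = 2296.1
t = (469.7 − 414.8)/√[2296.1·(1/12 + 1/35)] = 3.425
df = n₁ + n₂ − 2 = 45
Two-sided p-value ≈ 0.0013
Since p ≈ 0.0013 < α = 0.05, reject H0; the data support H1.

t = 3.425; reject H0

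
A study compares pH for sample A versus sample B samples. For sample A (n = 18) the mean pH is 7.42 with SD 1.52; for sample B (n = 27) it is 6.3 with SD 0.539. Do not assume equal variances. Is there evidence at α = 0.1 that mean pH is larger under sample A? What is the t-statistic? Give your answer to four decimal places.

3.0028

Let group 1 = sample A, group 2 = sample B. H0: μ_1 = μ_2; H1: μ_1 > μ_2 (Welch's two-sample t-test, right-tailed).
t = (x̄_1 − x̄_2)/√(s_1²/n_1 + s_2²/n_2) = (7.42 − 6.3)/√(1.52²/18 + 0.539²/27) = 3.0028
Welch–Satterthwaite df ≈ 19.88
p-value = P(T ≥ 3.0028) ≈ 0.004
Since p ≈ 0.004 < α = 0.1, reject H0; the evidence is statistically significant.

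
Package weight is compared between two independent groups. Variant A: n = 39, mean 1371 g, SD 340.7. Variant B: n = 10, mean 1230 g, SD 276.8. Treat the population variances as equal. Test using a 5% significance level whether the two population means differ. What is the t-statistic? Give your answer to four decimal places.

1.2075

Let group 1 = variant A, group 2 = variant B. H0: μ_1 = μ_2; H1: μ_1 ≠ μ_2 (two-sample pooled-variance t-test, two-sided).
s_p² = [(39−1)·340.7² + (10−1)·276.8²]/(39+10−2) = 108521
t = (1371 − 1230)/√[108521·(1/39 + 1/10)] = 1.2075
df = n₁ + n₂ − 2 = 47
Two-sided p-value ≈ 0.233
Since p ≈ 0.233 > α = 0.05, fail to reject H0; the evidence is not statistically significant.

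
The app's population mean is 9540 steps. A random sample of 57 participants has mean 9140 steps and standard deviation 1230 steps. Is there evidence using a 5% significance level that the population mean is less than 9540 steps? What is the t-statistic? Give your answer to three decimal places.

H0: μ = 9540; H1: μ < 9540 (one-sample t-test, left-tailed).
t = (x̄ − μ₀)/(s/√n) = (9140 − 9540)/(1230/√57) = -2.455
df = n − 1 = 56
p-value = P(T ≤ -2.455) ≈ 0.0086
Since p ≈ 0.0086 < α = 0.05, reject H0; the data support H1.

-2.455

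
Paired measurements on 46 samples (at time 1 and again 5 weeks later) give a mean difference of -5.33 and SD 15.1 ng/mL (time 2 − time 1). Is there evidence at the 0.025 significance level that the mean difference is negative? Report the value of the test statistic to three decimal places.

-2.394

H0: μ_d = 0; H1: μ_d < 0 (paired t-test on the differences, left-tailed).
t = d̄/(s_d/√n) = -5.33/(15.1/√46) = -2.394
df = n − 1 = 45
p-value = P(T ≤ -2.394) ≈ 0.010
Since p ≈ 0.010 < α = 0.025, reject H0; the data support H1.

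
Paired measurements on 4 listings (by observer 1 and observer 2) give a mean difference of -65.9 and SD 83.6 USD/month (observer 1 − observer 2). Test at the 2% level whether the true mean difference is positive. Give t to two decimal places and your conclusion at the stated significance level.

t = -1.58; fail to reject H0

H0: μ_d = 0; H1: μ_d > 0 (paired t-test on the differences, right-tailed).
t = d̄/(s_d/√n) = -65.9/(83.6/√4) = -1.58
df = n − 1 = 3
p-value = P(T ≥ -1.58) ≈ 0.894
Since p ≈ 0.894 > α = 0.02, fail to reject H0; the evidence is not statistically significant.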